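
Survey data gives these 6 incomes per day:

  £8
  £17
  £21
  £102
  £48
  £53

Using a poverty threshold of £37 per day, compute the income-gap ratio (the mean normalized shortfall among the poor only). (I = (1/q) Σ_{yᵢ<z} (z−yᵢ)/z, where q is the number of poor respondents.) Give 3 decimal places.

0.586

Incomes under z: £8, £17, £21 (q = 3 of N = 6).
Shortfall ratios (z−y)/z: 0.7838, 0.5405, 0.4324; sum = 1.756757.
I averages over the q = 3 poor units only: 1.756757 / 3 = 0.586.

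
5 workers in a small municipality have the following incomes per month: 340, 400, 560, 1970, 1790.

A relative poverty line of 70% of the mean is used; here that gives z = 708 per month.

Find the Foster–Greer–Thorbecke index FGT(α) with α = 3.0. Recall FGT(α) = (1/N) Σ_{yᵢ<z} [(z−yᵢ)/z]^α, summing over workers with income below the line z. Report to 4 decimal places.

Incomes under z: 340, 400, 560 (q = 3 of N = 5).
Gap ratios (z−y)/z: (708−340)/708 = 0.5198; (708−400)/708 = 0.4350; (708−560)/708 = 0.2090.
Raised to α = 3.0: 0.14042; 0.08233; 0.00913.
Sum = 0.231888; FGT(3.0) = 0.231888 / 5 = 0.0464.

0.0464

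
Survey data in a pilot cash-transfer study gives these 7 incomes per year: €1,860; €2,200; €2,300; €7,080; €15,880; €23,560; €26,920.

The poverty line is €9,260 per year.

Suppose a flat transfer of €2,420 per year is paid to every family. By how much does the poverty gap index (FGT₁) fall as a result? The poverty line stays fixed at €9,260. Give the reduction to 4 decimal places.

Before: below the line — €1,860, €2,200, €2,300, €7,080; poverty gap index (FGT₁) = 0.364085.
After the €2,420 transfer: below the line — €4,280, €4,620, €4,720; poverty gap index (FGT₁) = 0.218451.
Reduction = 0.364085 − 0.218451 = 0.1456.

0.1456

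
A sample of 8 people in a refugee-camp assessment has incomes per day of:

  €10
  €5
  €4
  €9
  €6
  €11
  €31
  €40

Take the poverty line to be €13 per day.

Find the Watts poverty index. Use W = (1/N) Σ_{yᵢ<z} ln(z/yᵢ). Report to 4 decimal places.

0.4631

Poor units: €4, €5, €6, €9, €10, €11 (q = 6 of N = 8).
ln(z/y) terms: ln(13/4) = 1.1787; ln(13/5) = 0.9555; ln(13/6) = 0.7732; ln(13/9) = 0.3677; ln(13/10) = 0.2624; ln(13/11) = 0.1671.
W = 3.704499 / 8 = 0.4631.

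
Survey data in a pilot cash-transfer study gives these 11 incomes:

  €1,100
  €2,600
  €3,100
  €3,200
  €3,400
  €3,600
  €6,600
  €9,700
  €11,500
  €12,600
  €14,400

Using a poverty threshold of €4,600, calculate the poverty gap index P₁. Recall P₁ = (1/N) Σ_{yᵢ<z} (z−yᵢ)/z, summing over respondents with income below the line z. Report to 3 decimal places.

Below the line: €1,100, €2,600, €3,100, €3,200, €3,400, €3,600 (q = 6 of N = 11).
Relative gaps: (4600−1100)/4600 = 0.7609; (4600−2600)/4600 = 0.4348; (4600−3100)/4600 = 0.3261; (4600−3200)/4600 = 0.3043; (4600−3400)/4600 = 0.2609; (4600−3600)/4600 = 0.2174.
Σ = 2.304348. Dividing by the full population N = 11 gives P₁ = 0.209.

0.209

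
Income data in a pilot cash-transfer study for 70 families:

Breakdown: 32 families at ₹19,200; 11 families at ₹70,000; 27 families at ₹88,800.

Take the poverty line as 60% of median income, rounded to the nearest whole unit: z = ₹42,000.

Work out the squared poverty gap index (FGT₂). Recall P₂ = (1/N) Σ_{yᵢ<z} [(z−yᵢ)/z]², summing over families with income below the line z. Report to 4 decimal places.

Incomes under z: 32×₹19,200 (q = 32 of N = 70).
Normalized shortfalls: (42000−19200)/42000 = 0.5429 (×32).
Squared: 0.2947 (×32).
Sum = 9.430204; P₂ = 9.430204 / 70 = 0.1347.

0.1347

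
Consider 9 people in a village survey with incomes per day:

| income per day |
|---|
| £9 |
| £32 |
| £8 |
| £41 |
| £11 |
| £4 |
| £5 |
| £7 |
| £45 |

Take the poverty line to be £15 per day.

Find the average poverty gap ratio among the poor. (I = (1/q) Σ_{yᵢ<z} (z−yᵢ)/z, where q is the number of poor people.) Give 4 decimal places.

Below the line: £4, £5, £7, £8, £9, £11 (q = 6 of N = 9).
Relative gaps: 0.7333, 0.6667, 0.5333, 0.4667, 0.4000, 0.2667; sum = 3.066667.
The income-gap ratio divides by q (the poor only): 3.066667 / 6 = 0.5111.

0.5111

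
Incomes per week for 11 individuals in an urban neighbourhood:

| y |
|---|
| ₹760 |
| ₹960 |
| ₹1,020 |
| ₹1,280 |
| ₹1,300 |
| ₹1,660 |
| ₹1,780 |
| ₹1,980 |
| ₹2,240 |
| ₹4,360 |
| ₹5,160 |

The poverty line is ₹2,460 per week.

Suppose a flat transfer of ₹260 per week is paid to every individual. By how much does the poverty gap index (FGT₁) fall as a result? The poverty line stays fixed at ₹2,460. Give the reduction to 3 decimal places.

Before: below the line — ₹760, ₹960, ₹1,020, ₹1,280, ₹1,300, ₹1,660, ₹1,780, ₹1,980, ₹2,240; poverty gap index (FGT₁) = 0.33851.
After the ₹260 transfer: below the line — ₹1,020, ₹1,220, ₹1,280, ₹1,540, ₹1,560, ₹1,920, ₹2,040, ₹2,240; poverty gap index (FGT₁) = 0.25351.
Reduction = 0.33851 − 0.25351 = 0.085.

0.085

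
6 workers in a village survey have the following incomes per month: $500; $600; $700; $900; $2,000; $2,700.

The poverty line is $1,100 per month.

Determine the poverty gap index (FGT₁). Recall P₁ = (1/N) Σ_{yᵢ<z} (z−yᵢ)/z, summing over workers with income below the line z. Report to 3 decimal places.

Below z: $500, $600, $700, $900 (q = 4 of N = 6).
Shortfall ratios: (1100−500)/1100 = 0.5455; (1100−600)/1100 = 0.4545; (1100−700)/1100 = 0.3636; (1100−900)/1100 = 0.1818.
Σ = 1.545455. Dividing by the full population N = 6 gives P₁ = 0.258.

0.258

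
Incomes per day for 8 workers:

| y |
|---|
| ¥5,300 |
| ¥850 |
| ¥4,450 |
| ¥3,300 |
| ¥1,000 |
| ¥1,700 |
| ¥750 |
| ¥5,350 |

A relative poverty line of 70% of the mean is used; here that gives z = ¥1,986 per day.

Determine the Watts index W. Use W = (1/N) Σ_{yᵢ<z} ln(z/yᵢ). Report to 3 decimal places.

0.333

Poor units: ¥750, ¥850, ¥1,000, ¥1,700 (q = 4 of N = 8).
Log shortfalls: ln(1986/750) = 0.9738; ln(1986/850) = 0.8486; ln(1986/1000) = 0.6861; ln(1986/1700) = 0.1555.
W = 2.664063 / 8 = 0.333.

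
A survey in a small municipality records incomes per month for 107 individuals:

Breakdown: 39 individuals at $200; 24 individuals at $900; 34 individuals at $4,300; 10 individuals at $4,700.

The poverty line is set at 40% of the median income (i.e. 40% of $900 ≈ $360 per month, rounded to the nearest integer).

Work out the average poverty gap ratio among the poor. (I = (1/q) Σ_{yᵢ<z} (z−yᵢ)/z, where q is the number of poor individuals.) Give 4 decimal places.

Poor units: 39×$200 (q = 39 of N = 107).
Shortfall ratios (z−y)/z: 0.4444 (×39); sum = 17.333333.
I averages over the q = 39 poor units only: 17.333333 / 39 = 0.4444.

0.4444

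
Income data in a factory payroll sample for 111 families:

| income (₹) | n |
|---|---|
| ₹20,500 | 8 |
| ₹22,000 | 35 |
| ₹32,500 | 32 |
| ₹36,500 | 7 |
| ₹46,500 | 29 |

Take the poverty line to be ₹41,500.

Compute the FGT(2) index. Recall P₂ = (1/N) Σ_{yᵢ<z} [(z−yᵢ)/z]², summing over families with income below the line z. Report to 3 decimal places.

0.103

Below z: 8×₹20,500, 35×₹22,000, 32×₹32,500, 7×₹36,500 (q = 82 of N = 111).
Gap ratios (z−y)/z: (41500−20500)/41500 = 0.5060 (×8); (41500−22000)/41500 = 0.4699 (×35); (41500−32500)/41500 = 0.2169 (×32); (41500−36500)/41500 = 0.1205 (×7).
Squared: 0.2561 (×8); 0.2208 (×35); 0.0470 (×32); 0.0145 (×7).
Sum = 11.382639; P₂ = 11.382639 / 111 = 0.103.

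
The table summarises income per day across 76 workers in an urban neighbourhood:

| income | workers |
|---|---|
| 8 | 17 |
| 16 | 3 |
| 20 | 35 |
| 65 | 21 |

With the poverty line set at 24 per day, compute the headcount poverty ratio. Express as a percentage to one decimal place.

55 of the 76 workers have income below 24.
H = 55/76 = 72.4%.

72.4%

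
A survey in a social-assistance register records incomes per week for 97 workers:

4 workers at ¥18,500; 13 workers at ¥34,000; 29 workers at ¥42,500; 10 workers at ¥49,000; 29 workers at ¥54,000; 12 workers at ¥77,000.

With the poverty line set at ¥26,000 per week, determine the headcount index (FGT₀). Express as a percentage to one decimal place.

4 of the 97 workers have income below ¥26,000.
H = 4/97 = 4.1%.

4.1%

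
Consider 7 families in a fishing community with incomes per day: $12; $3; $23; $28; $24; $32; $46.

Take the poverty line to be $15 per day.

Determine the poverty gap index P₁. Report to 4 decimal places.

Below the line: $3, $12 (q = 2 of N = 7).
Gap ratios (z−y)/z: (15−3)/15 = 0.8000; (15−12)/15 = 0.2000.
Sum of shortfalls = 1.000000; P₁ averages over all N: 1.000000 / 7 = 0.1429.

0.1429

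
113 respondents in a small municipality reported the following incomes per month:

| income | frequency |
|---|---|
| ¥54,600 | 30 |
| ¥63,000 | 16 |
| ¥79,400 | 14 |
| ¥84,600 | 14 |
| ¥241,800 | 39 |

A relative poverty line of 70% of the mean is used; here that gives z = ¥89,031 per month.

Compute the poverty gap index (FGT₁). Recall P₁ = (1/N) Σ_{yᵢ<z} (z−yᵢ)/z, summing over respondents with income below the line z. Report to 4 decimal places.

0.1636

Below the line: 30×¥54,600, 16×¥63,000, 14×¥79,400, 14×¥84,600 (q = 74 of N = 113).
Gap ratios (z−y)/z: (89031−54600)/89031 = 0.3867 (×30); (89031−63000)/89031 = 0.2924 (×16); (89031−79400)/89031 = 0.1082 (×14); (89031−84600)/89031 = 0.0498 (×14).
Σ = 18.491245. Dividing by the full population N = 113 gives P₁ = 0.1636.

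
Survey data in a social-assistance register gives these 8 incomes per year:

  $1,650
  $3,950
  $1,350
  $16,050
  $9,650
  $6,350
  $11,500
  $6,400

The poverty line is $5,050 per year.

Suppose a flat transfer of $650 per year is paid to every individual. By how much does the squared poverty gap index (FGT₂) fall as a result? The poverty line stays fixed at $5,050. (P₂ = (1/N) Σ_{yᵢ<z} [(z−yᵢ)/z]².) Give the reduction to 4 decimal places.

Before: below the line — $1,350, $1,650, $3,950; squared poverty gap index (FGT₂) = 0.129693.
After the $650 transfer: below the line — $2,000, $2,300, $4,600; squared poverty gap index (FGT₂) = 0.083656.
Reduction = 0.129693 − 0.083656 = 0.0460.

0.0460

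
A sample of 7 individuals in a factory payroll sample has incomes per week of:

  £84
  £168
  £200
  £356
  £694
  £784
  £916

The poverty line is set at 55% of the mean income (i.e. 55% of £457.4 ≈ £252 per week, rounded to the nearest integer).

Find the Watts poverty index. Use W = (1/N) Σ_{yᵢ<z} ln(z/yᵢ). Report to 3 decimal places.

0.248

Poor units: £84, £168, £200 (q = 3 of N = 7).
Log shortfalls: ln(252/84) = 1.0986; ln(252/168) = 0.4055; ln(252/200) = 0.2311.
W = 1.735189 / 7 = 0.248.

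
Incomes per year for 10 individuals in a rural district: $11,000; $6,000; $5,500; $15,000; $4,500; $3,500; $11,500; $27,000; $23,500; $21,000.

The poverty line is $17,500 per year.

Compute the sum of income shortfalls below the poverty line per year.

$65,500

Below z: $3,500, $4,500, $5,500, $6,000, $11,000, $11,500, $15,000 (q = 7 of N = 10).
Individual gaps: 17500−3500 = 14000; 17500−4500 = 13000; 17500−5500 = 12000; 17500−6000 = 11500; 17500−11000 = 6500; 17500−11500 = 6000; 17500−15000 = 2500.
Aggregate gap = $65,500.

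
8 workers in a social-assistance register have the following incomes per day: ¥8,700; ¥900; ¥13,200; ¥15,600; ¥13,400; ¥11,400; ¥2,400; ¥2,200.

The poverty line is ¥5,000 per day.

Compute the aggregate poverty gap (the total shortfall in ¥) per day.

Below the line: ¥900, ¥2,200, ¥2,400 (q = 3 of N = 8).
Individual gaps: 5000−900 = 4100; 5000−2200 = 2800; 5000−2400 = 2600.
Aggregate gap = ¥9,500.

¥9,500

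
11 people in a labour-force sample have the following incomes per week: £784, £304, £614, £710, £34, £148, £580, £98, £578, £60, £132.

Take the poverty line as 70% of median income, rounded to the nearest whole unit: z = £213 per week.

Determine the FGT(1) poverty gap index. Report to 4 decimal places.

0.2531

Below the line: £34, £60, £98, £132, £148 (q = 5 of N = 11).
Shortfall ratios: (213−34)/213 = 0.8404; (213−60)/213 = 0.7183; (213−98)/213 = 0.5399; (213−132)/213 = 0.3803; (213−148)/213 = 0.3052.
Sum of shortfalls = 2.784038; P₁ averages over all N: 2.784038 / 11 = 0.2531.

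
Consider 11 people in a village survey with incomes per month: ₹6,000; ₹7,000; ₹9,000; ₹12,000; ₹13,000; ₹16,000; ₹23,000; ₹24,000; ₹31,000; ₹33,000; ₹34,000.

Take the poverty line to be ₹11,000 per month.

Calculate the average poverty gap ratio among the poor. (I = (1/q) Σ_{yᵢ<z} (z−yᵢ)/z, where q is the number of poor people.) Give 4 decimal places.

0.3333

Incomes under z: ₹6,000, ₹7,000, ₹9,000 (q = 3 of N = 11).
Relative gaps: 0.4545, 0.3636, 0.1818; sum = 1.000000.
The income-gap ratio divides by q (the poor only): 1.000000 / 3 = 0.3333.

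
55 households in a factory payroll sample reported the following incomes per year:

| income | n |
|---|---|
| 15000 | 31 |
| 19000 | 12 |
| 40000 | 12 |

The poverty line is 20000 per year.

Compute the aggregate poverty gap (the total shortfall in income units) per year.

167000

Incomes under z: 31×15000, 12×19000 (q = 43 of N = 55).
Individual gaps: 31×(20000−15000) = 155000; 12×(20000−19000) = 12000.
Aggregate gap = 167000.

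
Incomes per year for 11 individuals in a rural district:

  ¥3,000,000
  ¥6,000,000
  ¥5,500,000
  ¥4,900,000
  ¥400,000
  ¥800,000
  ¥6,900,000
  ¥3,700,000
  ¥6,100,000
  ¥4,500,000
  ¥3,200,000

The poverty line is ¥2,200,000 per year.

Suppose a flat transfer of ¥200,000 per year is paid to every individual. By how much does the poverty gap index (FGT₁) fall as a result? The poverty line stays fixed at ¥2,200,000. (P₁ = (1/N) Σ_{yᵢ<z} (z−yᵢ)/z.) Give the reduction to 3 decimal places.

Before: below the line — ¥400,000, ¥800,000; poverty gap index (FGT₁) = 0.13223.
After the ¥200,000 transfer: below the line — ¥600,000, ¥1,000,000; poverty gap index (FGT₁) = 0.11570.
Reduction = 0.13223 − 0.11570 = 0.017.

0.017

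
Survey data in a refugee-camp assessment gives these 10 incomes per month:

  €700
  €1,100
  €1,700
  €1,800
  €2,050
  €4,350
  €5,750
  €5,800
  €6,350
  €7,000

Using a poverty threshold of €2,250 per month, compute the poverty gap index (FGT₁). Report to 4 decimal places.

0.1733

Poor units: €700, €1,100, €1,700, €1,800, €2,050 (q = 5 of N = 10).
Shortfall ratios: (2250−700)/2250 = 0.6889; (2250−1100)/2250 = 0.5111; (2250−1700)/2250 = 0.2444; (2250−1800)/2250 = 0.2000; (2250−2050)/2250 = 0.0889.
Sum of shortfalls = 1.733333; P₁ averages over all N: 1.733333 / 10 = 0.1733.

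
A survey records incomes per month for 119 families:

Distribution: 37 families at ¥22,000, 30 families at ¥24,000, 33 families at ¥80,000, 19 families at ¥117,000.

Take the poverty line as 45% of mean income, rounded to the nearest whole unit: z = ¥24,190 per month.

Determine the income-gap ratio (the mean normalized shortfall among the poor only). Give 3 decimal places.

Poor units: 37×¥22,000, 30×¥24,000 (q = 67 of N = 119).
Relative gaps: 0.0905 (×37), 0.0079 (×30); sum = 3.585366.
The income-gap ratio divides by q (the poor only): 3.585366 / 67 = 0.054.

0.054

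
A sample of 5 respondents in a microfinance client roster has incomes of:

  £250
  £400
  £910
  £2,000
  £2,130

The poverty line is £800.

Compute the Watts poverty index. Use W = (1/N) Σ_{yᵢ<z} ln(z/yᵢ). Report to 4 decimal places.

0.3713

Incomes under z: £250, £400 (q = 2 of N = 5).
ln(z/y) terms: ln(800/250) = 1.1632; ln(800/400) = 0.6931.
W = 1.856298 / 5 = 0.3713.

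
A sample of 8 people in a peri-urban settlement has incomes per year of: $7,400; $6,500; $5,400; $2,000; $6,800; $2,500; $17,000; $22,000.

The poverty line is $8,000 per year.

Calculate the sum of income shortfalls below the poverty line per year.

$17,400

Below z: $2,000, $2,500, $5,400, $6,500, $6,800, $7,400 (q = 6 of N = 8).
Individual gaps: 8000−2000 = 6000; 8000−2500 = 5500; 8000−5400 = 2600; 8000−6500 = 1500; 8000−6800 = 1200; 8000−7400 = 600.
Aggregate gap = $17,400.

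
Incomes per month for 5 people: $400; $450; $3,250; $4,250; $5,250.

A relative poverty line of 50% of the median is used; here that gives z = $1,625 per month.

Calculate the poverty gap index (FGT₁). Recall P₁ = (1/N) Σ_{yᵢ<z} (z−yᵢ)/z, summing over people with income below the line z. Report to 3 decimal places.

0.295

Incomes under z: $400, $450 (q = 2 of N = 5).
Gap ratios (z−y)/z: (1625−400)/1625 = 0.7538; (1625−450)/1625 = 0.7231.
Σ = 1.476923. Dividing by the full population N = 5 gives P₁ = 0.295.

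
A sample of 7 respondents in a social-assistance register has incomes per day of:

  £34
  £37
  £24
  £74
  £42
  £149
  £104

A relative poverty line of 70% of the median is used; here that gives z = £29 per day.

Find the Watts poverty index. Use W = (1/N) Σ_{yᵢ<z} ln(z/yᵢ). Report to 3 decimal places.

Incomes under z: £24 (q = 1 of N = 7).
Log shortfalls: ln(29/24) = 0.1892.
W = 0.189242 / 7 = 0.027.

0.027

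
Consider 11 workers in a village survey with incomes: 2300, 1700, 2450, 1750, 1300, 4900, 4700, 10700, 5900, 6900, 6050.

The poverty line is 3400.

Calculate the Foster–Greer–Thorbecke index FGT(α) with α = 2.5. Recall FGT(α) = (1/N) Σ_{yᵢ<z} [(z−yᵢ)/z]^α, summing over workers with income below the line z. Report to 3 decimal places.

0.067

Below z: 1300, 1700, 1750, 2300, 2450 (q = 5 of N = 11).
Gap ratios (z−y)/z: (3400−1300)/3400 = 0.6176; (3400−1700)/3400 = 0.5000; (3400−1750)/3400 = 0.4853; (3400−2300)/3400 = 0.3235; (3400−2450)/3400 = 0.2794.
Raised to α = 2.5: 0.29981; 0.17678; 0.16406; 0.05954; 0.04127.
Sum = 0.741458; FGT(2.5) = 0.741458 / 11 = 0.067.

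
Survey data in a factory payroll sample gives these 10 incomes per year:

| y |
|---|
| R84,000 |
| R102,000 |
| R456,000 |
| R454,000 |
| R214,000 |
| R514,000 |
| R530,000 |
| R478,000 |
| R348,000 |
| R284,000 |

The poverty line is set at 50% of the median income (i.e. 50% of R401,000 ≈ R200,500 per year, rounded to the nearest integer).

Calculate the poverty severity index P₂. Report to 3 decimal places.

Below z: R84,000, R102,000 (q = 2 of N = 10).
Gap ratios (z−y)/z: (200500−84000)/200500 = 0.5810; (200500−102000)/200500 = 0.4913.
Squared: 0.3376; 0.2413.
Sum = 0.578964; P₂ = 0.578964 / 10 = 0.058.

0.058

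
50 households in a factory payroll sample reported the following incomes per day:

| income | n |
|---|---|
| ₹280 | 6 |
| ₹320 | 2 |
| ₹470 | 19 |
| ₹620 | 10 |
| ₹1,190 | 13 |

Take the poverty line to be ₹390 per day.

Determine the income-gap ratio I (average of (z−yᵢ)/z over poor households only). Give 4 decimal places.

0.2564

Below z: 6×₹280, 2×₹320 (q = 8 of N = 50).
Shortfall ratios (z−y)/z: 0.2821 (×6), 0.1795 (×2); sum = 2.051282.
The income-gap ratio divides by q (the poor only): 2.051282 / 8 = 0.2564.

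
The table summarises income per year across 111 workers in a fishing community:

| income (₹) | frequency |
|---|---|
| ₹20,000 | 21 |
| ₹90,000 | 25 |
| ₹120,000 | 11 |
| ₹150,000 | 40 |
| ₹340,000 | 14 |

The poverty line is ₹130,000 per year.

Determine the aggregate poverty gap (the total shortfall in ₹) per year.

Poor units: 21×₹20,000, 25×₹90,000, 11×₹120,000 (q = 57 of N = 111).
Individual gaps: 21×(130000−20000) = 2310000; 25×(130000−90000) = 1000000; 11×(130000−120000) = 110000.
Aggregate gap = ₹3,420,000.

₹3,420,000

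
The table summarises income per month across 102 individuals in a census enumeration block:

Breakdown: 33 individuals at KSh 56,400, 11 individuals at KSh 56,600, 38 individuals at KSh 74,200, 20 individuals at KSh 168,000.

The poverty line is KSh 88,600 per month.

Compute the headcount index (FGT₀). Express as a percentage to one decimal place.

80.4%

82 of the 102 individuals have income below KSh 88,600.
H = 82/102 = 80.4%.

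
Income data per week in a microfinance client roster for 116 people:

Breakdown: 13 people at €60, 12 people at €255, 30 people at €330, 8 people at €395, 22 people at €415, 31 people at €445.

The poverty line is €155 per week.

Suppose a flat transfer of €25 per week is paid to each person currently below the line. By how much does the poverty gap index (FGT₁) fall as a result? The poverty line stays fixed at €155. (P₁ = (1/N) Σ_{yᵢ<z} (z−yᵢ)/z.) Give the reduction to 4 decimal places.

Before: below the line — 13×€60; poverty gap index (FGT₁) = 0.068687.
After the €25 transfer: below the line — 13×€85; poverty gap index (FGT₁) = 0.050612.
Reduction = 0.068687 − 0.050612 = 0.0181.

0.0181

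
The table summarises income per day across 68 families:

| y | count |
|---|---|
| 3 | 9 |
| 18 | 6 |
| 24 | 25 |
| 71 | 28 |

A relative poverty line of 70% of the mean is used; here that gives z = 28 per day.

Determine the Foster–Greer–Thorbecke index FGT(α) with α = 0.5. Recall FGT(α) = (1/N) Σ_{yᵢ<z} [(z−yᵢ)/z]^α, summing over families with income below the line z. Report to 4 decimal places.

Below z: 9×3, 6×18, 25×24 (q = 40 of N = 68).
Normalized shortfalls: (28−3)/28 = 0.8929 (×9); (28−18)/28 = 0.3571 (×6); (28−24)/28 = 0.1429 (×25).
Raised to α = 0.5: 0.94491 (×9); 0.59761 (×6); 0.37796 (×25).
Sum = 21.538998; FGT(0.5) = 21.538998 / 68 = 0.3167.

0.3167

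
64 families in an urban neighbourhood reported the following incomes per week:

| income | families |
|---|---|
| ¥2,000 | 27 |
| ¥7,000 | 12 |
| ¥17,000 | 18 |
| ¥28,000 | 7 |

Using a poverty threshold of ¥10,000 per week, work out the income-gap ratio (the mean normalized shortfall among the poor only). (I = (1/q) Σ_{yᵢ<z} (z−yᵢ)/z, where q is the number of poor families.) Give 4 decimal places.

0.6462

Below z: 27×¥2,000, 12×¥7,000 (q = 39 of N = 64).
Relative gaps: 0.8000 (×27), 0.3000 (×12); sum = 25.200000.
The income-gap ratio divides by q (the poor only): 25.200000 / 39 = 0.6462.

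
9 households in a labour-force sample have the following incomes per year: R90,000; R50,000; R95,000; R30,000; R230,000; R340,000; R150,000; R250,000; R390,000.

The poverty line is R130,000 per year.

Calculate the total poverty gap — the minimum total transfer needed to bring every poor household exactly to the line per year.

Below z: R30,000, R50,000, R90,000, R95,000 (q = 4 of N = 9).
Individual gaps: 130000−30000 = 100000; 130000−50000 = 80000; 130000−90000 = 40000; 130000−95000 = 35000.
Aggregate gap = R255,000.

R255,000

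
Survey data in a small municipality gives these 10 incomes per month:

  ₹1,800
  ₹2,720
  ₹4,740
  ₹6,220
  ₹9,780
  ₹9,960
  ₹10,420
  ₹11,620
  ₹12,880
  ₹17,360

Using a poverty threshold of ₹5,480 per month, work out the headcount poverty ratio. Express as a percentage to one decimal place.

30.0%

3 of the 10 households have income below ₹5,480.
H = 3/10 = 30.0%.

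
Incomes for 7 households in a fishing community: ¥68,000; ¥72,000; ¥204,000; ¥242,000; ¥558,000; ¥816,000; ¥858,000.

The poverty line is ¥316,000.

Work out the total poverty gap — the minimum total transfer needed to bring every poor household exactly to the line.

Below z: ¥68,000, ¥72,000, ¥204,000, ¥242,000 (q = 4 of N = 7).
Individual gaps: 316000−68000 = 248000; 316000−72000 = 244000; 316000−204000 = 112000; 316000−242000 = 74000.
Aggregate gap = ¥678,000.

¥678,000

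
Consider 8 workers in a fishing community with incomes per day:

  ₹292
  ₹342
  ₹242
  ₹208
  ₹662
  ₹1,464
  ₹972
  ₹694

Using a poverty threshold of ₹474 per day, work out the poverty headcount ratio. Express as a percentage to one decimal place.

50.0%

4 of the 8 workers have income below ₹474.
H = 4/8 = 50.0%.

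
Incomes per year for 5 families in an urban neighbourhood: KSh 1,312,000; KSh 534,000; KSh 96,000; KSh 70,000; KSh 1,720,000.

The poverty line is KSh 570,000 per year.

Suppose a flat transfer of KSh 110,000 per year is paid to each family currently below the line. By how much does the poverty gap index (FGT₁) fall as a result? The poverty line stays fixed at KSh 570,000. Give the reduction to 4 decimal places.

Before: below the line — KSh 70,000, KSh 96,000, KSh 534,000; poverty gap index (FGT₁) = 0.354386.
After the KSh 110,000 transfer: below the line — KSh 180,000, KSh 206,000; poverty gap index (FGT₁) = 0.264561.
Reduction = 0.354386 − 0.264561 = 0.0898.

0.0898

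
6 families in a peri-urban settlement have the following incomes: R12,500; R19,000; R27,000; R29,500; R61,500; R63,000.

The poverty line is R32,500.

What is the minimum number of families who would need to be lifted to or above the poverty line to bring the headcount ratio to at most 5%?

Currently q = 4 of N = 6 are below the line (H = 0.667).
A headcount ratio of at most 5% allows at most ⌊0.05 × 6⌋ = 0 poor families.
So at least 4 − 0 = 4 must be lifted.

4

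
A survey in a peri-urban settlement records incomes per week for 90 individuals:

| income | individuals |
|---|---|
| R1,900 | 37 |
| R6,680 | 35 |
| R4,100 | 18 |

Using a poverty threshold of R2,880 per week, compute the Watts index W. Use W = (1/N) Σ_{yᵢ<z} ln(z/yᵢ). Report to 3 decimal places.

0.171

Below z: 37×R1,900 (q = 37 of N = 90).
ln(z/y) terms: ln(2880/1900) = 0.4159 (×37).
W = 15.389647 / 90 = 0.171.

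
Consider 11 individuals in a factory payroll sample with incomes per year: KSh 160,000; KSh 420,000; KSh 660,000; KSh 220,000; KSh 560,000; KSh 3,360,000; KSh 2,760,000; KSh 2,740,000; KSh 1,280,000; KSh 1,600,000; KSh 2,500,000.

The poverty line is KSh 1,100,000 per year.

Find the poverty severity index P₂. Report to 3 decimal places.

Incomes under z: KSh 160,000, KSh 220,000, KSh 420,000, KSh 560,000, KSh 660,000 (q = 5 of N = 11).
Shortfall ratios: (1100000−160000)/1100000 = 0.8545; (1100000−220000)/1100000 = 0.8000; (1100000−420000)/1100000 = 0.6182; (1100000−560000)/1100000 = 0.4909; (1100000−660000)/1100000 = 0.4000.
Squared: 0.7302; 0.6400; 0.3821; 0.2410; 0.1600.
Sum = 2.153388; P₂ = 2.153388 / 11 = 0.196.

0.196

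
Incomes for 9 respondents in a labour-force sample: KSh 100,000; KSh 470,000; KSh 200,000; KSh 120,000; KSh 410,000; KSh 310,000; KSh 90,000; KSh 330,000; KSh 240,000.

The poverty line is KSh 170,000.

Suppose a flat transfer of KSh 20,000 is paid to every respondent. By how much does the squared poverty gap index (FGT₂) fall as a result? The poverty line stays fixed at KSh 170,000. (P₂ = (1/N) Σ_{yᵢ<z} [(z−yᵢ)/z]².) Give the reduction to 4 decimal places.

0.0261

Before: below the line — KSh 90,000, KSh 100,000, KSh 120,000; squared poverty gap index (FGT₂) = 0.053057.
After the KSh 20,000 transfer: below the line — KSh 110,000, KSh 120,000, KSh 140,000; squared poverty gap index (FGT₂) = 0.026913.
Reduction = 0.053057 − 0.026913 = 0.0261.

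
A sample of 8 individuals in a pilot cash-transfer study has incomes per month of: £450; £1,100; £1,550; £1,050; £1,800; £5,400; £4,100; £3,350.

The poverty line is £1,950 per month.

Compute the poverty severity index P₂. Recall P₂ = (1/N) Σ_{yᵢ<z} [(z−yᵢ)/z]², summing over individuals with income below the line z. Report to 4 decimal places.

Poor units: £450, £1,050, £1,100, £1,550, £1,800 (q = 5 of N = 8).
Normalized shortfalls: (1950−450)/1950 = 0.7692; (1950−1050)/1950 = 0.4615; (1950−1100)/1950 = 0.4359; (1950−1550)/1950 = 0.2051; (1950−1800)/1950 = 0.0769.
Squared: 0.5917; 0.2130; 0.1900; 0.0421; 0.0059.
Sum = 1.042735; P₂ = 1.042735 / 8 = 0.1303.

0.1303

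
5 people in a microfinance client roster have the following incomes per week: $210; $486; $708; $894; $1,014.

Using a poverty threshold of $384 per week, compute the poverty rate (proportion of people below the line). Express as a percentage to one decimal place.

1 of the 5 people have income below $384.
H = 1/5 = 20.0%.

20.0%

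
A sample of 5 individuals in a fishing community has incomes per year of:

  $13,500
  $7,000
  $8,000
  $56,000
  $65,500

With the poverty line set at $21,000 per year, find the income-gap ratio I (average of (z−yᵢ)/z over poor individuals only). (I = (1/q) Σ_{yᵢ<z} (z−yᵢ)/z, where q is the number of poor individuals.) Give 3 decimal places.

0.548

Below z: $7,000, $8,000, $13,500 (q = 3 of N = 5).
Shortfall ratios (z−y)/z: 0.6667, 0.6190, 0.3571; sum = 1.642857.
I averages over the q = 3 poor units only: 1.642857 / 3 = 0.548.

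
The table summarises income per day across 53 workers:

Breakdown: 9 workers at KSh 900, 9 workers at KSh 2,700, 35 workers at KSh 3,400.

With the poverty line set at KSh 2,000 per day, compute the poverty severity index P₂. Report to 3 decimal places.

Poor units: 9×KSh 900 (q = 9 of N = 53).
Gap ratios (z−y)/z: (2000−900)/2000 = 0.5500 (×9).
Squared: 0.3025 (×9).
Sum = 2.722500; P₂ = 2.722500 / 53 = 0.051.

0.051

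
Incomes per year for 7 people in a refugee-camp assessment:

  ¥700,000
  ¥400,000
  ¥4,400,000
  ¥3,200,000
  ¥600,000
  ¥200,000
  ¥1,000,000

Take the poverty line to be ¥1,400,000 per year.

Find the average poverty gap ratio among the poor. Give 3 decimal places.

Poor units: ¥200,000, ¥400,000, ¥600,000, ¥700,000, ¥1,000,000 (q = 5 of N = 7).
Relative gaps: 0.8571, 0.7143, 0.5714, 0.5000, 0.2857; sum = 2.928571.
The income-gap ratio divides by q (the poor only): 2.928571 / 5 = 0.586.

0.586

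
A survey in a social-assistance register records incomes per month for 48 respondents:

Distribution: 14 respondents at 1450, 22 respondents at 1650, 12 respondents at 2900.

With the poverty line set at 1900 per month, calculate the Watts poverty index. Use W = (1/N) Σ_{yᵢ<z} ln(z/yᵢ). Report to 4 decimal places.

0.1435

Incomes under z: 14×1450, 22×1650 (q = 36 of N = 48).
ln(z/y) terms: ln(1900/1450) = 0.2703 (×14); ln(1900/1650) = 0.1411 (×22).
W = 6.887794 / 48 = 0.1435.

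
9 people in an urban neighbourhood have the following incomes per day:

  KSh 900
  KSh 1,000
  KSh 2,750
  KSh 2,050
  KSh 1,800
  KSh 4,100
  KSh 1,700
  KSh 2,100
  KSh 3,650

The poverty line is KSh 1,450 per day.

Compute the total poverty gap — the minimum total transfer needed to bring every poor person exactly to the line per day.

Incomes under z: KSh 900, KSh 1,000 (q = 2 of N = 9).
Individual gaps: 1450−900 = 550; 1450−1000 = 450.
Aggregate gap = KSh 1,000.

KSh 1,000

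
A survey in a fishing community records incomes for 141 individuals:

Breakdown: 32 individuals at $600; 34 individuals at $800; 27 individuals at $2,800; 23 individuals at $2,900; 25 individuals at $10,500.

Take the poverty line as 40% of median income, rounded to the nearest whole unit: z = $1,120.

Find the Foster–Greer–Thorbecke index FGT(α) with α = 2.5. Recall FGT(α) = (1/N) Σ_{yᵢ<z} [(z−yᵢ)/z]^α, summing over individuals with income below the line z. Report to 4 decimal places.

Poor units: 32×$600, 34×$800 (q = 66 of N = 141).
Normalized shortfalls: (1120−600)/1120 = 0.4643 (×32); (1120−800)/1120 = 0.2857 (×34).
Raised to α = 2.5: 0.14688 (×32); 0.04363 (×34).
Sum = 6.183740; FGT(2.5) = 6.183740 / 141 = 0.0439.

0.0439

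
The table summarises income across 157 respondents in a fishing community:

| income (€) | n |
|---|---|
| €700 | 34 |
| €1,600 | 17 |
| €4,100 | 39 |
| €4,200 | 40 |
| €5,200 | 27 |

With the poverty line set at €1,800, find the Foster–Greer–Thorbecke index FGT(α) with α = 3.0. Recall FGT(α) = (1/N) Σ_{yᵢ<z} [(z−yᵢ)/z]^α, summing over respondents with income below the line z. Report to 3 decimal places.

0.050

Poor units: 34×€700, 17×€1,600 (q = 51 of N = 157).
Shortfall ratios: (1800−700)/1800 = 0.6111 (×34); (1800−1600)/1800 = 0.1111 (×17).
Raised to α = 3.0: 0.22822 (×34); 0.00137 (×17).
Sum = 7.782922; FGT(3.0) = 7.782922 / 157 = 0.050.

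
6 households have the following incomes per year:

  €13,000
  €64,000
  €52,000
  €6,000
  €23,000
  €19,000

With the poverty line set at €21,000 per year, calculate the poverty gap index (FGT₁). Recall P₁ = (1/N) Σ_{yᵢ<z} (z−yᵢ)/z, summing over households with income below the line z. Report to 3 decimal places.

0.198

Below the line: €6,000, €13,000, €19,000 (q = 3 of N = 6).
Shortfall ratios: (21000−6000)/21000 = 0.7143; (21000−13000)/21000 = 0.3810; (21000−19000)/21000 = 0.0952.
Σ = 1.190476. Dividing by the full population N = 6 gives P₁ = 0.198.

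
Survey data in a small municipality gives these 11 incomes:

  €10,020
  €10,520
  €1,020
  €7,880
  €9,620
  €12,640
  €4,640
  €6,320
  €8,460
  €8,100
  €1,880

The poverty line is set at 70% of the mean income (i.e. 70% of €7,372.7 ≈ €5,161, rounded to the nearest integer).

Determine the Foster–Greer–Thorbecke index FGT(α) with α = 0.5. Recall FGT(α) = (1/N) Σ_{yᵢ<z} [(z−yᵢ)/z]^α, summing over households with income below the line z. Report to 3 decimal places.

0.183

Poor units: €1,020, €1,880, €4,640 (q = 3 of N = 11).
Shortfall ratios: (5161−1020)/5161 = 0.8024; (5161−1880)/5161 = 0.6357; (5161−4640)/5161 = 0.1009.
Raised to α = 0.5: 0.89575; 0.79733; 0.31773.
Sum = 2.010800; FGT(0.5) = 2.010800 / 11 = 0.183.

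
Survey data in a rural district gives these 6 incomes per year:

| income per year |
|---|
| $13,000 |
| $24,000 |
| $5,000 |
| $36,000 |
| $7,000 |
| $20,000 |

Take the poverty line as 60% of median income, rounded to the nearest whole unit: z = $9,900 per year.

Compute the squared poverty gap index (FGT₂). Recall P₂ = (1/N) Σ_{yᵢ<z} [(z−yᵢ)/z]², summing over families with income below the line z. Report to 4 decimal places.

0.0551

Poor units: $5,000, $7,000 (q = 2 of N = 6).
Relative gaps: (9900−5000)/9900 = 0.4949; (9900−7000)/9900 = 0.2929.
Squared: 0.2450; 0.0858.
Sum = 0.330783; P₂ = 0.330783 / 6 = 0.0551.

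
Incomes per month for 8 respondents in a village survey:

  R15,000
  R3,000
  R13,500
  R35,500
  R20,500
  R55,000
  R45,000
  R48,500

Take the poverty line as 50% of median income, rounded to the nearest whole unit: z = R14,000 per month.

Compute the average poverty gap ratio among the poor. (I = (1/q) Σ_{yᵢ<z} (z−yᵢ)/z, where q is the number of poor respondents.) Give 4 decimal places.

Poor units: R3,000, R13,500 (q = 2 of N = 8).
Relative gaps: 0.7857, 0.0357; sum = 0.821429.
I averages over the q = 2 poor units only: 0.821429 / 2 = 0.4107.

0.4107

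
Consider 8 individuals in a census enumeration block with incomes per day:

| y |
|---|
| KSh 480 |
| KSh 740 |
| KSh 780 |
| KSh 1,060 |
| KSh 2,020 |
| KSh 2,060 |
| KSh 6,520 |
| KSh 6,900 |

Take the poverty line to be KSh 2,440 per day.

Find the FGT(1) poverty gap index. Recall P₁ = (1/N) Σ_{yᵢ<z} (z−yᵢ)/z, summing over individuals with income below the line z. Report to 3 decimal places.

0.384

Poor units: KSh 480, KSh 740, KSh 780, KSh 1,060, KSh 2,020, KSh 2,060 (q = 6 of N = 8).
Shortfall ratios: (2440−480)/2440 = 0.8033; (2440−740)/2440 = 0.6967; (2440−780)/2440 = 0.6803; (2440−1060)/2440 = 0.5656; (2440−2020)/2440 = 0.1721; (2440−2060)/2440 = 0.1557.
Σ = 3.073770. Dividing by the full population N = 8 gives P₁ = 0.384.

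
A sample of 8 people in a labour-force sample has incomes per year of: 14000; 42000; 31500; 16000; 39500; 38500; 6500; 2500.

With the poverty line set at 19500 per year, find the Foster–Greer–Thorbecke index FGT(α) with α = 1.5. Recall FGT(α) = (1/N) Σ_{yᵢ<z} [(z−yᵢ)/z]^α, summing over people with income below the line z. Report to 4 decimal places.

Incomes under z: 2500, 6500, 14000, 16000 (q = 4 of N = 8).
Shortfall ratios: (19500−2500)/19500 = 0.8718; (19500−6500)/19500 = 0.6667; (19500−14000)/19500 = 0.2821; (19500−16000)/19500 = 0.1795.
Raised to α = 1.5: 0.81399; 0.54433; 0.14979; 0.07604.
Sum = 1.584160; FGT(1.5) = 1.584160 / 8 = 0.1980.

0.1980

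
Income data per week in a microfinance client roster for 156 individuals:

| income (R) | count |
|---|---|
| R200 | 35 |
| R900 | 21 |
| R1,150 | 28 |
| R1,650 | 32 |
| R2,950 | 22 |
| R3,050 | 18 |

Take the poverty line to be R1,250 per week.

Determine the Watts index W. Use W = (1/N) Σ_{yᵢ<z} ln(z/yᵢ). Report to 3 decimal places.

0.470

Incomes under z: 35×R200, 21×R900, 28×R1,150 (q = 84 of N = 156).
Log gaps: ln(1250/200) = 1.8326 (×35); ln(1250/900) = 0.3285 (×21); ln(1250/1150) = 0.0834 (×28).
W = 73.373622 / 156 = 0.470.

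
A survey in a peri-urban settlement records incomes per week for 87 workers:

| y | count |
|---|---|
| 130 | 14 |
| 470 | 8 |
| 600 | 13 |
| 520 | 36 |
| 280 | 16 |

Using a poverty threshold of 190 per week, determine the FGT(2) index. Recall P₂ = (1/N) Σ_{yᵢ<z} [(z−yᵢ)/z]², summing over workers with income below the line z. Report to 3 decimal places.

Incomes under z: 14×130 (q = 14 of N = 87).
Shortfall ratios: (190−130)/190 = 0.3158 (×14).
Squared: 0.0997 (×14).
Sum = 1.396122; P₂ = 1.396122 / 87 = 0.016.

0.016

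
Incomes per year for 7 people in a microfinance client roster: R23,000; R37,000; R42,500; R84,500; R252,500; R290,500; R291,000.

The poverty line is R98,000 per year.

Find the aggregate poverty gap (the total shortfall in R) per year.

R205,000

Below the line: R23,000, R37,000, R42,500, R84,500 (q = 4 of N = 7).
Individual gaps: 98000−23000 = 75000; 98000−37000 = 61000; 98000−42500 = 55500; 98000−84500 = 13500.
Aggregate gap = R205,000.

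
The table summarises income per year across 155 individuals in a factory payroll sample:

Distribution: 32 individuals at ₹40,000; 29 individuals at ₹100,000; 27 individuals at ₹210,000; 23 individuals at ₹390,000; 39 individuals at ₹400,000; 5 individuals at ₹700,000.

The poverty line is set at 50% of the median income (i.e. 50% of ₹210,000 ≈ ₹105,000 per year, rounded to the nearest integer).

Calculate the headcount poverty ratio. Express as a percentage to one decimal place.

61 of the 155 individuals have income below ₹105,000.
H = 61/155 = 39.4%.

39.4%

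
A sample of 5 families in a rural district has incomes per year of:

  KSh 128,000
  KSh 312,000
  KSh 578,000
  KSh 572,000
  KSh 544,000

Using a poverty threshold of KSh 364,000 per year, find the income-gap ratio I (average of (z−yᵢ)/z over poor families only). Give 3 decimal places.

Poor units: KSh 128,000, KSh 312,000 (q = 2 of N = 5).
Relative gaps: 0.6484, 0.1429; sum = 0.791209.
I averages over the q = 2 poor units only: 0.791209 / 2 = 0.396.

0.396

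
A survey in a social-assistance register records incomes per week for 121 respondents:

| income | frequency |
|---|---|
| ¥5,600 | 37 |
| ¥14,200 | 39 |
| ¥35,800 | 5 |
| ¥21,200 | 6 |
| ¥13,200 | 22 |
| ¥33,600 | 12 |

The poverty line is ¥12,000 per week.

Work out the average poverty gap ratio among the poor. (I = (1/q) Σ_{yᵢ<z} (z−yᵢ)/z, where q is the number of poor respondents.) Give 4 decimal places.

Incomes under z: 37×¥5,600 (q = 37 of N = 121).
Shortfall ratios (z−y)/z: 0.5333 (×37); sum = 19.733333.
I averages over the q = 37 poor units only: 19.733333 / 37 = 0.5333.

0.5333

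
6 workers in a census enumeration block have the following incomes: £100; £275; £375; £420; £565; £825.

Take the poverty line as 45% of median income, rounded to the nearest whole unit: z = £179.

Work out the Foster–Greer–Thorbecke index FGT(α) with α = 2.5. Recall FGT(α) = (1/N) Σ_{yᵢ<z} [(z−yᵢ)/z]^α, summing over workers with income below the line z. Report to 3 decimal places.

Poor units: £100 (q = 1 of N = 6).
Shortfall ratios: (179−100)/179 = 0.4413.
Raised to α = 2.5: 0.12940.
Sum = 0.129400; FGT(2.5) = 0.129400 / 6 = 0.022.

0.022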